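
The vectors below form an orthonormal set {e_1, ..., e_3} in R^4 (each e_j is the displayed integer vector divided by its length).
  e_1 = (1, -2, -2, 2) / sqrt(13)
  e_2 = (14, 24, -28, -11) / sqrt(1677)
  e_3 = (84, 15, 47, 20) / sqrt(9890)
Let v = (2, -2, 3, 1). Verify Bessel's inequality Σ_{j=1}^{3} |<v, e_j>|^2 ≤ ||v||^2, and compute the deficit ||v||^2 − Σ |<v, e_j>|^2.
Σ |<v, e_j>|^2 = 517/30; ||v||^2 = 18; deficit = 23/30

Write each e_j = u_j / sqrt(<u_j, u_j>) where u_j is the displayed integer vector. Then <v, e_j> = <v, u_j> / sqrt(<u_j, u_j>), so |<v, e_j>|^2 = <v, u_j>^2 / <u_j, u_j>.
Coefficients: <v, e_1> = 2/sqrt(13), <v, e_2> = -115/sqrt(1677), <v, e_3> = 299/sqrt(9890).
Square and sum: Σ |<v, e_j>|^2 = 517/30.
Compute ||v||^2 = v·v = 18.
Deficit = 18 − 517/30 = 23/30 ≥ 0, confirming Bessel's inequality. (The deficit equals ||v − Σ <v,e_j> e_j||^2, the squared distance from v to span{e_j}.)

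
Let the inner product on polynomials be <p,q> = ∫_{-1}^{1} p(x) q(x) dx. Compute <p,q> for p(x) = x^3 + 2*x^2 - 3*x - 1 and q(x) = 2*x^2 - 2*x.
<p,q> = 52/15

Expand the product: p(x)·q(x) = 2*x^5 + 2*x^4 - 10*x^3 + 4*x^2 + 2*x.
∫_{-1}^{1} of each monomial x^k gives [2/(k+1) if k even, 0 if k odd]. Integrating term-by-term (or equivalently evaluating the antiderivative F(x) = x^6/3 + 2*x^5/5 - 5*x^4/2 + 4*x^3/3 + x^2 at the endpoints):
  F(1) − F(−1) = 17/30 − (-29/10) = 52/15.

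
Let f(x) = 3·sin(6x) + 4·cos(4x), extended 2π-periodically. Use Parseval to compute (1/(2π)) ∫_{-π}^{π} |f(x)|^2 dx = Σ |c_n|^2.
Σ |c_n|^2 = 25/2

Expand |f|^2 and use orthogonality of {sin(nx), cos(mx)} on [-π, π]:
  ∫_{-π}^{π} sin(nx)^2 dx = π, ∫ cos(mx)^2 dx = π, and cross terms integrate to 0.
So ∫_{-π}^{π} f(x)^2 dx = 3^2 · π + 4^2 · π = (9 + 16)π.
Divide by 2π: (9 + 16)/2 = 25/2.
By Parseval, this equals Σ |c_n|^2.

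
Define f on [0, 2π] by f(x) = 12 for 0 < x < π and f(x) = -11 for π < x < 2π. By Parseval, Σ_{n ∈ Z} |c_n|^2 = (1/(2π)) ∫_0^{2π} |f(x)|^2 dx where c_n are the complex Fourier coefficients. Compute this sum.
Σ |c_n|^2 = 265/2

Parseval equates the L^2 energy of f (normalised by 1/(2π)) with the ℓ^2 sum of its Fourier coefficients: (1/(2π)) ∫_0^{2π} |f|^2 = Σ |c_n|^2.
Compute the left side: (1/(2π)) [∫_0^π 12^2 dx + ∫_π^{2π} (-11)^2 dx] = (1/(2π)) · (144π + 121π) = (144 + 121)/2 = 265/2.
So Σ_{n ∈ Z} |c_n|^2 = 265/2.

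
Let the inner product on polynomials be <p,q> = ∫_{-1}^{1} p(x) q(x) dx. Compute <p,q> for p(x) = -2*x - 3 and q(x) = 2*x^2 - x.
<p,q> = -8/3

Expand the product: p(x)·q(x) = -4*x^3 - 4*x^2 + 3*x.
∫_{-1}^{1} of each monomial x^k gives [2/(k+1) if k even, 0 if k odd]. Integrating term-by-term (or equivalently evaluating the antiderivative F(x) = -x^4 - 4*x^3/3 + 3*x^2/2 at the endpoints):
  F(1) − F(−1) = -5/6 − (11/6) = -8/3.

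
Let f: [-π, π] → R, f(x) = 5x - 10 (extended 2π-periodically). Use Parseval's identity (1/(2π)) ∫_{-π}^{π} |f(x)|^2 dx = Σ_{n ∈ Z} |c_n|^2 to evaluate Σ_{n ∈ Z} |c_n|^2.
Σ |c_n|^2 = 25π^2/3 + 100

Expand and integrate term by term over [-π, π]:
  ∫ (5x)^2 dx = 25·(2π^3/3); ∫ 2·5·(-10)·x dx = 0 (odd integrand); ∫ (-10)^2 dx = 100·2π.
So (1/(2π)) ∫_{-π}^{π} (5x - 10)^2 dx = 25π^2/3 + 100 = 25π^2/3 + 100.
Parseval ⇒ Σ |c_n|^2 = 25π^2/3 + 100.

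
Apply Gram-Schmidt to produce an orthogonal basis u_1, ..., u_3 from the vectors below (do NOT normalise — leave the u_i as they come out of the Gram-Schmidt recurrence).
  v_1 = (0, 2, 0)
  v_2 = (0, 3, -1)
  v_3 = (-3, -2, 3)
Orthogonal basis:
  u_1 = (0, 2, 0)
  u_2 = (0, 0, -1)
  u_3 = (-3, 0, 0)

Apply the Gram-Schmidt recurrence
  u_1 = v_1
  u_i = v_i − Σ_{j<i} ((v_i · u_j) / (u_j · u_j)) · u_j.

Step by step this gives:
  u_1 = (0, 2, 0)
  u_2 = (0, 0, -1)
  u_3 = (-3, 0, 0)

Orthogonality check:
  u_2 · u_1 = 0 (should be 0)
  u_3 · u_1 = 0 (should be 0)
  u_3 · u_2 = 0 (should be 0)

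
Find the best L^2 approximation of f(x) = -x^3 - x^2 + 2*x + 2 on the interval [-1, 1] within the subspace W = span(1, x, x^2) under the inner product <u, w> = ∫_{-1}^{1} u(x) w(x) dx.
g(x) = -x^2 + 7*x/5 + 2

The best approximation g ∈ W is the orthogonal projection of f onto W. Writing g = a_0 + a_1 x + a_2 x^2, the coefficients solve the normal equations G · a = b where
  G_{ij} = <φ_i, φ_j> and b_i = <f, φ_i>, with φ_0 = 1, φ_1 = x, φ_2 = x^2.
G =
  [2, 0, 2/3]
  [0, 2/3, 0]
  [2/3, 0, 2/5],
b = (10/3, 14/15, 14/15).
Solving gives a_0 = 2, a_1 = 7/5, a_2 = -1, so
  g(x) = -x^2 + 7*x/5 + 2.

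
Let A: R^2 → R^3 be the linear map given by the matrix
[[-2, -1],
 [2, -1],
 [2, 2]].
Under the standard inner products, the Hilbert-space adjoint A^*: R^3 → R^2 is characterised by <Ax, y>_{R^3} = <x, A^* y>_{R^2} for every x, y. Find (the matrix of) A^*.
A^* = A^T =
[[-2, 2, 2],
 [-1, -1, 2]]

For real matrices with standard dot products, the defining identity <Ax, y> = <x, A^* y> gives (Ax)^T y = x^T (A^*) y, i.e. x^T A^T y = x^T (A^*) y. Since this holds for all x, y, we must have A^* = A^T. Therefore
A^* =
[[-2, 2, 2],
 [-1, -1, 2]].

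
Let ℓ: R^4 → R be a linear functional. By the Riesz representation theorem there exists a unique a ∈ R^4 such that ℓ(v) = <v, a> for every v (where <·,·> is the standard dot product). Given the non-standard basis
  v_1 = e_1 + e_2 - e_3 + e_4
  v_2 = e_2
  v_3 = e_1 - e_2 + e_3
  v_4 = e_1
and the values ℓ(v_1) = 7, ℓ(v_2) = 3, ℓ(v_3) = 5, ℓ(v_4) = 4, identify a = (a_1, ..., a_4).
a = (4, 3, 4, 4)

Write a = (a_1, ..., a_4) in the standard basis. For each basis vector v_i, ℓ(v_i) = <v_i, a> is a linear equation in the a_j's. Collect the n equations into a matrix system V a = ℓ, where row i of V is v_i (expressed in the standard basis). Since V is invertible (lower-triangular with 1s on the diagonal, up to permutation), solve by back-substitution:
  V =
[[1, 1, -1, 1],
 [0, 1, 0, 0],
 [1, -1, 1, 0],
 [1, 0, 0, 0]]
  V a = (7, 3, 5, 4)
Solving gives a = (4, 3, 4, 4).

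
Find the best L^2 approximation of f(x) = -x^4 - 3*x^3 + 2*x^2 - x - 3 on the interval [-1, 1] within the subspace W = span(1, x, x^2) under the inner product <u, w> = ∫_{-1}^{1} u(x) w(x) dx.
g(x) = 8*x^2/7 - 14*x/5 - 102/35

The best approximation g ∈ W is the orthogonal projection of f onto W. Writing g = a_0 + a_1 x + a_2 x^2, the coefficients solve the normal equations G · a = b where
  G_{ij} = <φ_i, φ_j> and b_i = <f, φ_i>, with φ_0 = 1, φ_1 = x, φ_2 = x^2.
G =
  [2, 0, 2/3]
  [0, 2/3, 0]
  [2/3, 0, 2/5],
b = (-76/15, -28/15, -52/35).
Solving gives a_0 = -102/35, a_1 = -14/5, a_2 = 8/7, so
  g(x) = 8*x^2/7 - 14*x/5 - 102/35.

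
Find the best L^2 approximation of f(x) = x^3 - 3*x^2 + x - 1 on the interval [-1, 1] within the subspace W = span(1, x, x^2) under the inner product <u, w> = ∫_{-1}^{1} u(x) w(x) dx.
g(x) = -3*x^2 + 8*x/5 - 1

The best approximation g ∈ W is the orthogonal projection of f onto W. Writing g = a_0 + a_1 x + a_2 x^2, the coefficients solve the normal equations G · a = b where
  G_{ij} = <φ_i, φ_j> and b_i = <f, φ_i>, with φ_0 = 1, φ_1 = x, φ_2 = x^2.
G =
  [2, 0, 2/3]
  [0, 2/3, 0]
  [2/3, 0, 2/5],
b = (-4, 16/15, -28/15).
Solving gives a_0 = -1, a_1 = 8/5, a_2 = -3, so
  g(x) = -3*x^2 + 8*x/5 - 1.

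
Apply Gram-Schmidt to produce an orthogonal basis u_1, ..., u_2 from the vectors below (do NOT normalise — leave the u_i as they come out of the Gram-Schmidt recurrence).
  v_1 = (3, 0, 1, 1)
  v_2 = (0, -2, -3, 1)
Orthogonal basis:
  u_1 = (3, 0, 1, 1)
  u_2 = (6/11, -2, -31/11, 13/11)

Apply the Gram-Schmidt recurrence
  u_1 = v_1
  u_i = v_i − Σ_{j<i} ((v_i · u_j) / (u_j · u_j)) · u_j.

Step by step this gives:
  u_1 = (3, 0, 1, 1)
  u_2 = (6/11, -2, -31/11, 13/11)

Orthogonality check:
  u_2 · u_1 = 0 (should be 0)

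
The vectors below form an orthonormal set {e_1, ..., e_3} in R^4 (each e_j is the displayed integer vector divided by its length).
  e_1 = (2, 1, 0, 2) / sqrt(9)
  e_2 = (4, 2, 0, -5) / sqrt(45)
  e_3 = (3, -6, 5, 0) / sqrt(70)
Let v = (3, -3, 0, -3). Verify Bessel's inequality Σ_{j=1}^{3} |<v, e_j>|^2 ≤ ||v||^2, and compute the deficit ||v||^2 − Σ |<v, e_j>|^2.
Σ |<v, e_j>|^2 = 297/14; ||v||^2 = 27; deficit = 81/14

Write each e_j = u_j / sqrt(<u_j, u_j>) where u_j is the displayed integer vector. Then <v, e_j> = <v, u_j> / sqrt(<u_j, u_j>), so |<v, e_j>|^2 = <v, u_j>^2 / <u_j, u_j>.
Coefficients: <v, e_1> = -3/sqrt(9), <v, e_2> = 21/sqrt(45), <v, e_3> = 27/sqrt(70).
Square and sum: Σ |<v, e_j>|^2 = 297/14.
Compute ||v||^2 = v·v = 27.
Deficit = 27 − 297/14 = 81/14 ≥ 0, confirming Bessel's inequality. (The deficit equals ||v − Σ <v,e_j> e_j||^2, the squared distance from v to span{e_j}.)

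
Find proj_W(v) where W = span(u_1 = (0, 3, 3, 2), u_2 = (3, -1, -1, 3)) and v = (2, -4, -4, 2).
proj_W(v) = (3, -41/11, -41/11, 13/11)

Set up U = [u_1 | ... | u_2] ∈ R^(4×2). The projector onto W = col(U) is P = U (U^T U)^(-1) U^T.
Compute U^T U =
  [22, 0]
  [0, 20],
and U^T v = (-20, 20).
Solve U^T U · c = U^T v for the coefficients: c = (-10/11, 1). The projection is proj_W(v) = U c.
Check: (v - proj_W(v)) · u_1 = 0  (should be 0).
Check: (v - proj_W(v)) · u_2 = 0  (should be 0).
Result: proj_W(v) = (3, -41/11, -41/11, 13/11).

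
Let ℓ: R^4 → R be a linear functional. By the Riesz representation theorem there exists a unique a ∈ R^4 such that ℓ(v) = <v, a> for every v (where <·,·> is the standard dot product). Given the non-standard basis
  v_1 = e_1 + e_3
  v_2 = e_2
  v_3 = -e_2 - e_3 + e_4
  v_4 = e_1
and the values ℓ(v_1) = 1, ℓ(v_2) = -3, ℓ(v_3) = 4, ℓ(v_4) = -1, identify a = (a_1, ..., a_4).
a = (-1, -3, 2, 3)

Write a = (a_1, ..., a_4) in the standard basis. For each basis vector v_i, ℓ(v_i) = <v_i, a> is a linear equation in the a_j's. Collect the n equations into a matrix system V a = ℓ, where row i of V is v_i (expressed in the standard basis). Since V is invertible (lower-triangular with 1s on the diagonal, up to permutation), solve by back-substitution:
  V =
[[1, 0, 1, 0],
 [0, 1, 0, 0],
 [0, -1, -1, 1],
 [1, 0, 0, 0]]
  V a = (1, -3, 4, -1)
Solving gives a = (-1, -3, 2, 3).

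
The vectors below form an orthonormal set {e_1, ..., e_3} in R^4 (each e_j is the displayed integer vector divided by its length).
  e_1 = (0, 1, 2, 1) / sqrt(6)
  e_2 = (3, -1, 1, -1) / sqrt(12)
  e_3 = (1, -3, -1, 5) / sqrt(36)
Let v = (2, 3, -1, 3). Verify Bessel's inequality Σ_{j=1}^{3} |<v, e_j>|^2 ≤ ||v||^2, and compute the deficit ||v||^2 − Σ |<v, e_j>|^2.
Σ |<v, e_j>|^2 = 5; ||v||^2 = 23; deficit = 18

Write each e_j = u_j / sqrt(<u_j, u_j>) where u_j is the displayed integer vector. Then <v, e_j> = <v, u_j> / sqrt(<u_j, u_j>), so |<v, e_j>|^2 = <v, u_j>^2 / <u_j, u_j>.
Coefficients: <v, e_1> = 4/sqrt(6), <v, e_2> = -1/sqrt(12), <v, e_3> = 9/sqrt(36).
Square and sum: Σ |<v, e_j>|^2 = 5.
Compute ||v||^2 = v·v = 23.
Deficit = 23 − 5 = 18 ≥ 0, confirming Bessel's inequality. (The deficit equals ||v − Σ <v,e_j> e_j||^2, the squared distance from v to span{e_j}.)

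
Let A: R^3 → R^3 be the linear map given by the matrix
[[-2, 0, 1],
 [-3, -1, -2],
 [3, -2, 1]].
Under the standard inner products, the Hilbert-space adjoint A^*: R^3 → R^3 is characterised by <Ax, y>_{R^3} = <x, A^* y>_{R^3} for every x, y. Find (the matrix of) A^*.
A^* = A^T =
[[-2, -3, 3],
 [0, -1, -2],
 [1, -2, 1]]

For real matrices with standard dot products, the defining identity <Ax, y> = <x, A^* y> gives (Ax)^T y = x^T (A^*) y, i.e. x^T A^T y = x^T (A^*) y. Since this holds for all x, y, we must have A^* = A^T. Therefore
A^* =
[[-2, -3, 3],
 [0, -1, -2],
 [1, -2, 1]].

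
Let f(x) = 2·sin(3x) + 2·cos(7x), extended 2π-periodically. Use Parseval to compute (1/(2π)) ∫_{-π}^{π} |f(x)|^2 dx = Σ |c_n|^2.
Σ |c_n|^2 = 4

Expand |f|^2 and use orthogonality of {sin(nx), cos(mx)} on [-π, π]:
  ∫_{-π}^{π} sin(nx)^2 dx = π, ∫ cos(mx)^2 dx = π, and cross terms integrate to 0.
So ∫_{-π}^{π} f(x)^2 dx = 2^2 · π + 2^2 · π = (4 + 4)π.
Divide by 2π: (4 + 4)/2 = 4.
By Parseval, this equals Σ |c_n|^2.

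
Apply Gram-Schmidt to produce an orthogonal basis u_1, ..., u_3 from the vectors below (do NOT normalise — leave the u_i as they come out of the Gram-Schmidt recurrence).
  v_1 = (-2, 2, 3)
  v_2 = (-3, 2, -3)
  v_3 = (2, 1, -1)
Orthogonal basis:
  u_1 = (-2, 2, 3)
  u_2 = (-49/17, 32/17, -54/17)
  u_3 = (492/373, 615/373, -82/373)

Apply the Gram-Schmidt recurrence
  u_1 = v_1
  u_i = v_i − Σ_{j<i} ((v_i · u_j) / (u_j · u_j)) · u_j.

Step by step this gives:
  u_1 = (-2, 2, 3)
  u_2 = (-49/17, 32/17, -54/17)
  u_3 = (492/373, 615/373, -82/373)

Orthogonality check:
  u_2 · u_1 = 0 (should be 0)
  u_3 · u_1 = 0 (should be 0)
  u_3 · u_2 = 0 (should be 0)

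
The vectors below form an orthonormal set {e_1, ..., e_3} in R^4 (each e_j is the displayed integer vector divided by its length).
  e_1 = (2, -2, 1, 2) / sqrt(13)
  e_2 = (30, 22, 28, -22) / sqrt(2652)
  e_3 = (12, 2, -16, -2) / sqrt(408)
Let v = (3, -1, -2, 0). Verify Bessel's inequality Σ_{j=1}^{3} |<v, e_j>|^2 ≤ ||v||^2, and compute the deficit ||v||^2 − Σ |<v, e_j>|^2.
Σ |<v, e_j>|^2 = 27/2; ||v||^2 = 14; deficit = 1/2

Write each e_j = u_j / sqrt(<u_j, u_j>) where u_j is the displayed integer vector. Then <v, e_j> = <v, u_j> / sqrt(<u_j, u_j>), so |<v, e_j>|^2 = <v, u_j>^2 / <u_j, u_j>.
Coefficients: <v, e_1> = 6/sqrt(13), <v, e_2> = 12/sqrt(2652), <v, e_3> = 66/sqrt(408).
Square and sum: Σ |<v, e_j>|^2 = 27/2.
Compute ||v||^2 = v·v = 14.
Deficit = 14 − 27/2 = 1/2 ≥ 0, confirming Bessel's inequality. (The deficit equals ||v − Σ <v,e_j> e_j||^2, the squared distance from v to span{e_j}.)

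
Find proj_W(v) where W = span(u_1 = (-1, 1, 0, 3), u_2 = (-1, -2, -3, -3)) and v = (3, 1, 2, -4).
proj_W(v) = (49/17, -6/17, 43/17, -61/17)

Set up U = [u_1 | ... | u_2] ∈ R^(4×2). The projector onto W = col(U) is P = U (U^T U)^(-1) U^T.
Compute U^T U =
  [11, -10]
  [-10, 23],
and U^T v = (-14, 1).
Solve U^T U · c = U^T v for the coefficients: c = (-104/51, -43/51). The projection is proj_W(v) = U c.
Check: (v - proj_W(v)) · u_1 = 0  (should be 0).
Check: (v - proj_W(v)) · u_2 = 0  (should be 0).
Result: proj_W(v) = (49/17, -6/17, 43/17, -61/17).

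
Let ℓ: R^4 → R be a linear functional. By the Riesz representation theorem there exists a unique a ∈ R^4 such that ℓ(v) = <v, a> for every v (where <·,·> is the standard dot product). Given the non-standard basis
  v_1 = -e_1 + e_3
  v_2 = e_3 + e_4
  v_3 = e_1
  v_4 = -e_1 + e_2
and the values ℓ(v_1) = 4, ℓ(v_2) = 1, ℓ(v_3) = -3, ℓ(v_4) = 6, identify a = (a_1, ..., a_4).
a = (-3, 3, 1, 0)

Write a = (a_1, ..., a_4) in the standard basis. For each basis vector v_i, ℓ(v_i) = <v_i, a> is a linear equation in the a_j's. Collect the n equations into a matrix system V a = ℓ, where row i of V is v_i (expressed in the standard basis). Since V is invertible (lower-triangular with 1s on the diagonal, up to permutation), solve by back-substitution:
  V =
[[-1, 0, 1, 0],
 [0, 0, 1, 1],
 [1, 0, 0, 0],
 [-1, 1, 0, 0]]
  V a = (4, 1, -3, 6)
Solving gives a = (-3, 3, 1, 0).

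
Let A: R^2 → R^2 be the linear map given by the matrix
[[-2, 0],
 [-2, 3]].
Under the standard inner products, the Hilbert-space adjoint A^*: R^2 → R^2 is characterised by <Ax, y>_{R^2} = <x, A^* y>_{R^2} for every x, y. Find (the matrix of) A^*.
A^* = A^T =
[[-2, -2],
 [0, 3]]

For real matrices with standard dot products, the defining identity <Ax, y> = <x, A^* y> gives (Ax)^T y = x^T (A^*) y, i.e. x^T A^T y = x^T (A^*) y. Since this holds for all x, y, we must have A^* = A^T. Therefore
A^* =
[[-2, -2],
 [0, 3]].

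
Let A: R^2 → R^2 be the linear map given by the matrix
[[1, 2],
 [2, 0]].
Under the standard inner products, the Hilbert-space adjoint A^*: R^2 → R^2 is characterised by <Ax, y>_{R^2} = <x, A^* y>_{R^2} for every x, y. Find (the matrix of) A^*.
A^* = A^T =
[[1, 2],
 [2, 0]]

For real matrices with standard dot products, the defining identity <Ax, y> = <x, A^* y> gives (Ax)^T y = x^T (A^*) y, i.e. x^T A^T y = x^T (A^*) y. Since this holds for all x, y, we must have A^* = A^T. Therefore
A^* =
[[1, 2],
 [2, 0]].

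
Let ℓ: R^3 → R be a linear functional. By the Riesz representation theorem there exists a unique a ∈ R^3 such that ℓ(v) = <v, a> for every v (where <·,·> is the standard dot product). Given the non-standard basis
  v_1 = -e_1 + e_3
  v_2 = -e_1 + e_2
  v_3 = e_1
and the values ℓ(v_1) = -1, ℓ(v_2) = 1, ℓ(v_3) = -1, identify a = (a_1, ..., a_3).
a = (-1, 0, -2)

Write a = (a_1, ..., a_3) in the standard basis. For each basis vector v_i, ℓ(v_i) = <v_i, a> is a linear equation in the a_j's. Collect the n equations into a matrix system V a = ℓ, where row i of V is v_i (expressed in the standard basis). Since V is invertible (lower-triangular with 1s on the diagonal, up to permutation), solve by back-substitution:
  V =
[[-1, 0, 1],
 [-1, 1, 0],
 [1, 0, 0]]
  V a = (-1, 1, -1)
Solving gives a = (-1, 0, -2).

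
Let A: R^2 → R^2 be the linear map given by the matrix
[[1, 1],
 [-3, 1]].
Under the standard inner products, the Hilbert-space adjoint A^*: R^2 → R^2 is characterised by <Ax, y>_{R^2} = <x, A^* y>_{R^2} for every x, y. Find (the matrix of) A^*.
A^* = A^T =
[[1, -3],
 [1, 1]]

For real matrices with standard dot products, the defining identity <Ax, y> = <x, A^* y> gives (Ax)^T y = x^T (A^*) y, i.e. x^T A^T y = x^T (A^*) y. Since this holds for all x, y, we must have A^* = A^T. Therefore
A^* =
[[1, -3],
 [1, 1]].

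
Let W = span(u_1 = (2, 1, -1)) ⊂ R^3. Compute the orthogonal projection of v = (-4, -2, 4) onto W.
proj_W(v) = (-14/3, -7/3, 7/3)

Set up U = [u_1 | ... | u_1] ∈ R^(3×1). The projector onto W = col(U) is P = U (U^T U)^(-1) U^T.
Compute U^T U =
  [6],
and U^T v = (-14).
Solve U^T U · c = U^T v for the coefficients: c = (-7/3). The projection is proj_W(v) = U c.
Check: (v - proj_W(v)) · u_1 = 0  (should be 0).
Result: proj_W(v) = (-14/3, -7/3, 7/3).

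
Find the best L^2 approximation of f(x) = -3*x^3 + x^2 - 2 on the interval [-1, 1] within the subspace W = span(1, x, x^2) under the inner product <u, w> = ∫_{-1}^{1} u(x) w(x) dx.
g(x) = x^2 - 9*x/5 - 2

The best approximation g ∈ W is the orthogonal projection of f onto W. Writing g = a_0 + a_1 x + a_2 x^2, the coefficients solve the normal equations G · a = b where
  G_{ij} = <φ_i, φ_j> and b_i = <f, φ_i>, with φ_0 = 1, φ_1 = x, φ_2 = x^2.
G =
  [2, 0, 2/3]
  [0, 2/3, 0]
  [2/3, 0, 2/5],
b = (-10/3, -6/5, -14/15).
Solving gives a_0 = -2, a_1 = -9/5, a_2 = 1, so
  g(x) = x^2 - 9*x/5 - 2.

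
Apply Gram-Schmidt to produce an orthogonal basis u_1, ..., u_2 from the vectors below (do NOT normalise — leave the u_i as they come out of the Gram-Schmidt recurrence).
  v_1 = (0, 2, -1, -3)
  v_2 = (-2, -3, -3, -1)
Orthogonal basis:
  u_1 = (0, 2, -1, -3)
  u_2 = (-2, -3, -3, -1)

Apply the Gram-Schmidt recurrence
  u_1 = v_1
  u_i = v_i − Σ_{j<i} ((v_i · u_j) / (u_j · u_j)) · u_j.

Step by step this gives:
  u_1 = (0, 2, -1, -3)
  u_2 = (-2, -3, -3, -1)

Orthogonality check:
  u_2 · u_1 = 0 (should be 0)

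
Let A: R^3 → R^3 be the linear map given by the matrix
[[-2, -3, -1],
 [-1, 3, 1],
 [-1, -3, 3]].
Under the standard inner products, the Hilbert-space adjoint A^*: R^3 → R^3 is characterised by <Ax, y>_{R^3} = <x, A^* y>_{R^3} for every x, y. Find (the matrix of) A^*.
A^* = A^T =
[[-2, -1, -1],
 [-3, 3, -3],
 [-1, 1, 3]]

For real matrices with standard dot products, the defining identity <Ax, y> = <x, A^* y> gives (Ax)^T y = x^T (A^*) y, i.e. x^T A^T y = x^T (A^*) y. Since this holds for all x, y, we must have A^* = A^T. Therefore
A^* =
[[-2, -1, -1],
 [-3, 3, -3],
 [-1, 1, 3]].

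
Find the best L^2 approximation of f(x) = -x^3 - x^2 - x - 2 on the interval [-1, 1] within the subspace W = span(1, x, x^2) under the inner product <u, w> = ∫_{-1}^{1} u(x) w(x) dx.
g(x) = -x^2 - 8*x/5 - 2

The best approximation g ∈ W is the orthogonal projection of f onto W. Writing g = a_0 + a_1 x + a_2 x^2, the coefficients solve the normal equations G · a = b where
  G_{ij} = <φ_i, φ_j> and b_i = <f, φ_i>, with φ_0 = 1, φ_1 = x, φ_2 = x^2.
G =
  [2, 0, 2/3]
  [0, 2/3, 0]
  [2/3, 0, 2/5],
b = (-14/3, -16/15, -26/15).
Solving gives a_0 = -2, a_1 = -8/5, a_2 = -1, so
  g(x) = -x^2 - 8*x/5 - 2.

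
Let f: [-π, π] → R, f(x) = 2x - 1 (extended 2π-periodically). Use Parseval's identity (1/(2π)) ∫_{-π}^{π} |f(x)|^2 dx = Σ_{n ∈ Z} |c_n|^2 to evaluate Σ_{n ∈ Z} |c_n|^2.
Σ |c_n|^2 = 4π^2/3 + 1

Expand and integrate term by term over [-π, π]:
  ∫ (2x)^2 dx = 4·(2π^3/3); ∫ 2·2·(-1)·x dx = 0 (odd integrand); ∫ (-1)^2 dx = 1·2π.
So (1/(2π)) ∫_{-π}^{π} (2x - 1)^2 dx = 4π^2/3 + 1 = 4π^2/3 + 1.
Parseval ⇒ Σ |c_n|^2 = 4π^2/3 + 1.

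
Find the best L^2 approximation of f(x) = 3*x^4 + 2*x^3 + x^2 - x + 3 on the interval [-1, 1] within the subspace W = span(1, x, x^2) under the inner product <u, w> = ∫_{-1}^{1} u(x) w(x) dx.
g(x) = 25*x^2/7 + x/5 + 96/35

The best approximation g ∈ W is the orthogonal projection of f onto W. Writing g = a_0 + a_1 x + a_2 x^2, the coefficients solve the normal equations G · a = b where
  G_{ij} = <φ_i, φ_j> and b_i = <f, φ_i>, with φ_0 = 1, φ_1 = x, φ_2 = x^2.
G =
  [2, 0, 2/3]
  [0, 2/3, 0]
  [2/3, 0, 2/5],
b = (118/15, 2/15, 114/35).
Solving gives a_0 = 96/35, a_1 = 1/5, a_2 = 25/7, so
  g(x) = 25*x^2/7 + x/5 + 96/35.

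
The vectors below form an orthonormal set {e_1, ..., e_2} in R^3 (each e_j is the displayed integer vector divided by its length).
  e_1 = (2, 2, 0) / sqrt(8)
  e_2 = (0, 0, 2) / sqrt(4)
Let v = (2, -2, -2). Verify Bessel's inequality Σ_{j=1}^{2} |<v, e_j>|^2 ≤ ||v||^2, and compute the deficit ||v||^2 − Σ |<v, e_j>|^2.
Σ |<v, e_j>|^2 = 4; ||v||^2 = 12; deficit = 8

Write each e_j = u_j / sqrt(<u_j, u_j>) where u_j is the displayed integer vector. Then <v, e_j> = <v, u_j> / sqrt(<u_j, u_j>), so |<v, e_j>|^2 = <v, u_j>^2 / <u_j, u_j>.
Coefficients: <v, e_1> = 0/sqrt(8), <v, e_2> = -4/sqrt(4).
Square and sum: Σ |<v, e_j>|^2 = 4.
Compute ||v||^2 = v·v = 12.
Deficit = 12 − 4 = 8 ≥ 0, confirming Bessel's inequality. (The deficit equals ||v − Σ <v,e_j> e_j||^2, the squared distance from v to span{e_j}.)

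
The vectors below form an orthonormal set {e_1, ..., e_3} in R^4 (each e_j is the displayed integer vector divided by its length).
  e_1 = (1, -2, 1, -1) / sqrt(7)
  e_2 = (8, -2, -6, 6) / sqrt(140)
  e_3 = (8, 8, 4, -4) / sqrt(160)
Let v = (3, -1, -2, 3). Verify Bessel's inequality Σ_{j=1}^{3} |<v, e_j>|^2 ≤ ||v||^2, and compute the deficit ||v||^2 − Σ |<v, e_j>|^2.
Σ |<v, e_j>|^2 = 45/2; ||v||^2 = 23; deficit = 1/2

Write each e_j = u_j / sqrt(<u_j, u_j>) where u_j is the displayed integer vector. Then <v, e_j> = <v, u_j> / sqrt(<u_j, u_j>), so |<v, e_j>|^2 = <v, u_j>^2 / <u_j, u_j>.
Coefficients: <v, e_1> = 0/sqrt(7), <v, e_2> = 56/sqrt(140), <v, e_3> = -4/sqrt(160).
Square and sum: Σ |<v, e_j>|^2 = 45/2.
Compute ||v||^2 = v·v = 23.
Deficit = 23 − 45/2 = 1/2 ≥ 0, confirming Bessel's inequality. (The deficit equals ||v − Σ <v,e_j> e_j||^2, the squared distance from v to span{e_j}.)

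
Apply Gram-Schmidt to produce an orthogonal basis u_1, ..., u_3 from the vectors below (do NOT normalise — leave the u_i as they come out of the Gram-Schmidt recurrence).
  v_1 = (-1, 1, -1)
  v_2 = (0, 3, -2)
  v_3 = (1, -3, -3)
Orthogonal basis:
  u_1 = (-1, 1, -1)
  u_2 = (5/3, 4/3, -1/3)
  u_3 = (8/7, -16/7, -24/7)

Apply the Gram-Schmidt recurrence
  u_1 = v_1
  u_i = v_i − Σ_{j<i} ((v_i · u_j) / (u_j · u_j)) · u_j.

Step by step this gives:
  u_1 = (-1, 1, -1)
  u_2 = (5/3, 4/3, -1/3)
  u_3 = (8/7, -16/7, -24/7)

Orthogonality check:
  u_2 · u_1 = 0 (should be 0)
  u_3 · u_1 = 0 (should be 0)
  u_3 · u_2 = 0 (should be 0)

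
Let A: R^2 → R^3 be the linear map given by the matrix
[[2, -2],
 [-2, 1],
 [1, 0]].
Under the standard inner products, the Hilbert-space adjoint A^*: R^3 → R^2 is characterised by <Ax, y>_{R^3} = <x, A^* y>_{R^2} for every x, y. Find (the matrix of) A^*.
A^* = A^T =
[[2, -2, 1],
 [-2, 1, 0]]

For real matrices with standard dot products, the defining identity <Ax, y> = <x, A^* y> gives (Ax)^T y = x^T (A^*) y, i.e. x^T A^T y = x^T (A^*) y. Since this holds for all x, y, we must have A^* = A^T. Therefore
A^* =
[[2, -2, 1],
 [-2, 1, 0]].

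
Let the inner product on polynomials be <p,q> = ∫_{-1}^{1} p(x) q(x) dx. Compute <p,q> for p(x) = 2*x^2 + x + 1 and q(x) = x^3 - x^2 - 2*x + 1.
<p,q> = 14/15

Expand the product: p(x)·q(x) = 2*x^5 - x^4 - 4*x^3 - x^2 - x + 1.
∫_{-1}^{1} of each monomial x^k gives [2/(k+1) if k even, 0 if k odd]. Integrating term-by-term (or equivalently evaluating the antiderivative F(x) = x^6/3 - x^5/5 - x^4 - x^3/3 - x^2/2 + x at the endpoints):
  F(1) − F(−1) = -7/10 − (-49/30) = 14/15.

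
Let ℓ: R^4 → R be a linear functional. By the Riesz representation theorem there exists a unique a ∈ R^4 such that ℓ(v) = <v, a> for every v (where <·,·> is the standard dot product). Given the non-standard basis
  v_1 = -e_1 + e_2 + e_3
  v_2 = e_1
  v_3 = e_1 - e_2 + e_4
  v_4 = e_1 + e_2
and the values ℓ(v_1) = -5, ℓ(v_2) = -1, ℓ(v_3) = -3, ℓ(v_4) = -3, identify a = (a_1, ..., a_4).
a = (-1, -2, -4, -4)

Write a = (a_1, ..., a_4) in the standard basis. For each basis vector v_i, ℓ(v_i) = <v_i, a> is a linear equation in the a_j's. Collect the n equations into a matrix system V a = ℓ, where row i of V is v_i (expressed in the standard basis). Since V is invertible (lower-triangular with 1s on the diagonal, up to permutation), solve by back-substitution:
  V =
[[-1, 1, 1, 0],
 [1, 0, 0, 0],
 [1, -1, 0, 1],
 [1, 1, 0, 0]]
  V a = (-5, -1, -3, -3)
Solving gives a = (-1, -2, -4, -4).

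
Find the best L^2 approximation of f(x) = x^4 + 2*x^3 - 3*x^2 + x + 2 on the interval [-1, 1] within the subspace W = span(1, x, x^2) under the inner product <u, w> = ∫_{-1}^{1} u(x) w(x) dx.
g(x) = -15*x^2/7 + 11*x/5 + 67/35

The best approximation g ∈ W is the orthogonal projection of f onto W. Writing g = a_0 + a_1 x + a_2 x^2, the coefficients solve the normal equations G · a = b where
  G_{ij} = <φ_i, φ_j> and b_i = <f, φ_i>, with φ_0 = 1, φ_1 = x, φ_2 = x^2.
G =
  [2, 0, 2/3]
  [0, 2/3, 0]
  [2/3, 0, 2/5],
b = (12/5, 22/15, 44/105).
Solving gives a_0 = 67/35, a_1 = 11/5, a_2 = -15/7, so
  g(x) = -15*x^2/7 + 11*x/5 + 67/35.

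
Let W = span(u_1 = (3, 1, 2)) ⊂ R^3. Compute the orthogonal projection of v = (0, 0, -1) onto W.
proj_W(v) = (-3/7, -1/7, -2/7)

Set up U = [u_1 | ... | u_1] ∈ R^(3×1). The projector onto W = col(U) is P = U (U^T U)^(-1) U^T.
Compute U^T U =
  [14],
and U^T v = (-2).
Solve U^T U · c = U^T v for the coefficients: c = (-1/7). The projection is proj_W(v) = U c.
Check: (v - proj_W(v)) · u_1 = 0  (should be 0).
Result: proj_W(v) = (-3/7, -1/7, -2/7).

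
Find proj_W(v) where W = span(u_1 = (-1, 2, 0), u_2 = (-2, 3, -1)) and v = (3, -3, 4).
proj_W(v) = (10/3, -17/6, 23/6)

Set up U = [u_1 | ... | u_2] ∈ R^(3×2). The projector onto W = col(U) is P = U (U^T U)^(-1) U^T.
Compute U^T U =
  [5, 8]
  [8, 14],
and U^T v = (-9, -19).
Solve U^T U · c = U^T v for the coefficients: c = (13/3, -23/6). The projection is proj_W(v) = U c.
Check: (v - proj_W(v)) · u_1 = 0  (should be 0).
Check: (v - proj_W(v)) · u_2 = 0  (should be 0).
Result: proj_W(v) = (10/3, -17/6, 23/6).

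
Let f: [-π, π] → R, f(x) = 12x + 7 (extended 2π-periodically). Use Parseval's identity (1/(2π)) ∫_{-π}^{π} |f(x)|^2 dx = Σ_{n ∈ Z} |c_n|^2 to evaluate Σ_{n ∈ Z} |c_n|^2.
Σ |c_n|^2 = 48π^2 + 49

Expand and integrate term by term over [-π, π]:
  ∫ (12x)^2 dx = 144·(2π^3/3); ∫ 2·12·(7)·x dx = 0 (odd integrand); ∫ 7^2 dx = 49·2π.
So (1/(2π)) ∫_{-π}^{π} (12x + 7)^2 dx = 144π^2/3 + 49 = 48π^2 + 49.
Parseval ⇒ Σ |c_n|^2 = 48π^2 + 49.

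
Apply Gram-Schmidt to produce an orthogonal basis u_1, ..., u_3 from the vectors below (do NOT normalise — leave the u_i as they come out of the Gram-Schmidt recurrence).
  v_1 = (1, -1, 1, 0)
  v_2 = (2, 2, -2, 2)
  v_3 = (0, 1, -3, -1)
Orthogonal basis:
  u_1 = (1, -1, 1, 0)
  u_2 = (8/3, 4/3, -4/3, 2)
  u_3 = (8/11, -7/11, -15/11, -16/11)

Apply the Gram-Schmidt recurrence
  u_1 = v_1
  u_i = v_i − Σ_{j<i} ((v_i · u_j) / (u_j · u_j)) · u_j.

Step by step this gives:
  u_1 = (1, -1, 1, 0)
  u_2 = (8/3, 4/3, -4/3, 2)
  u_3 = (8/11, -7/11, -15/11, -16/11)

Orthogonality check:
  u_2 · u_1 = 0 (should be 0)
  u_3 · u_1 = 0 (should be 0)
  u_3 · u_2 = 0 (should be 0)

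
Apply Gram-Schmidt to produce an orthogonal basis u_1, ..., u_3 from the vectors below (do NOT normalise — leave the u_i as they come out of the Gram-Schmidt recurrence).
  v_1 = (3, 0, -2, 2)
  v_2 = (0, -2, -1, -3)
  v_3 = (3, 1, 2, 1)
Orthogonal basis:
  u_1 = (3, 0, -2, 2)
  u_2 = (12/17, -2, -25/17, -43/17)
  u_3 = (76/37, 20/111, 493/222, -191/222)

Apply the Gram-Schmidt recurrence
  u_1 = v_1
  u_i = v_i − Σ_{j<i} ((v_i · u_j) / (u_j · u_j)) · u_j.

Step by step this gives:
  u_1 = (3, 0, -2, 2)
  u_2 = (12/17, -2, -25/17, -43/17)
  u_3 = (76/37, 20/111, 493/222, -191/222)

Orthogonality check:
  u_2 · u_1 = 0 (should be 0)
  u_3 · u_1 = 0 (should be 0)
  u_3 · u_2 = 0 (should be 0)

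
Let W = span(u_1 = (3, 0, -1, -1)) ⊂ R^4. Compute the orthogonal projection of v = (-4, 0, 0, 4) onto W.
proj_W(v) = (-48/11, 0, 16/11, 16/11)

Set up U = [u_1 | ... | u_1] ∈ R^(4×1). The projector onto W = col(U) is P = U (U^T U)^(-1) U^T.
Compute U^T U =
  [11],
and U^T v = (-16).
Solve U^T U · c = U^T v for the coefficients: c = (-16/11). The projection is proj_W(v) = U c.
Check: (v - proj_W(v)) · u_1 = 0  (should be 0).
Result: proj_W(v) = (-48/11, 0, 16/11, 16/11).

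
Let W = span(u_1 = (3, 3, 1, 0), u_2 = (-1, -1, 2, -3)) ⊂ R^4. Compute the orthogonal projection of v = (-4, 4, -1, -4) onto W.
proj_W(v) = (-111/269, -111/269, 397/269, -558/269)

Set up U = [u_1 | ... | u_2] ∈ R^(4×2). The projector onto W = col(U) is P = U (U^T U)^(-1) U^T.
Compute U^T U =
  [19, -4]
  [-4, 15],
and U^T v = (-1, 10).
Solve U^T U · c = U^T v for the coefficients: c = (25/269, 186/269). The projection is proj_W(v) = U c.
Check: (v - proj_W(v)) · u_1 = 0  (should be 0).
Check: (v - proj_W(v)) · u_2 = 0  (should be 0).
Result: proj_W(v) = (-111/269, -111/269, 397/269, -558/269).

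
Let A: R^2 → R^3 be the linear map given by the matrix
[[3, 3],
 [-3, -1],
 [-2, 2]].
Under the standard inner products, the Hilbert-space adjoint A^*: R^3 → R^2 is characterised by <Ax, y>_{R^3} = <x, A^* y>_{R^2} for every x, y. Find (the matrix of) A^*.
A^* = A^T =
[[3, -3, -2],
 [3, -1, 2]]

For real matrices with standard dot products, the defining identity <Ax, y> = <x, A^* y> gives (Ax)^T y = x^T (A^*) y, i.e. x^T A^T y = x^T (A^*) y. Since this holds for all x, y, we must have A^* = A^T. Therefore
A^* =
[[3, -3, -2],
 [3, -1, 2]].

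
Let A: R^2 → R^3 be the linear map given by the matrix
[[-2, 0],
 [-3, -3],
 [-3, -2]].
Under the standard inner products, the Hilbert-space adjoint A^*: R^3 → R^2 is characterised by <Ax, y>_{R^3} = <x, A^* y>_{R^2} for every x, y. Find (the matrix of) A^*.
A^* = A^T =
[[-2, -3, -3],
 [0, -3, -2]]

For real matrices with standard dot products, the defining identity <Ax, y> = <x, A^* y> gives (Ax)^T y = x^T (A^*) y, i.e. x^T A^T y = x^T (A^*) y. Since this holds for all x, y, we must have A^* = A^T. Therefore
A^* =
[[-2, -3, -3],
 [0, -3, -2]].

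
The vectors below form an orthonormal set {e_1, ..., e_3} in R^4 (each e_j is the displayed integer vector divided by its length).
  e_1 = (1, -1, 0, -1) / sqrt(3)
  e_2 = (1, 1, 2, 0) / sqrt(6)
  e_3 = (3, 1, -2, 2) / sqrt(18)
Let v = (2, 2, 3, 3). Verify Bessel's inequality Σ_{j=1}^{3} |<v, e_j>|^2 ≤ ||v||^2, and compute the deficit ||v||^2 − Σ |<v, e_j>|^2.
Σ |<v, e_j>|^2 = 209/9; ||v||^2 = 26; deficit = 25/9

Write each e_j = u_j / sqrt(<u_j, u_j>) where u_j is the displayed integer vector. Then <v, e_j> = <v, u_j> / sqrt(<u_j, u_j>), so |<v, e_j>|^2 = <v, u_j>^2 / <u_j, u_j>.
Coefficients: <v, e_1> = -3/sqrt(3), <v, e_2> = 10/sqrt(6), <v, e_3> = 8/sqrt(18).
Square and sum: Σ |<v, e_j>|^2 = 209/9.
Compute ||v||^2 = v·v = 26.
Deficit = 26 − 209/9 = 25/9 ≥ 0, confirming Bessel's inequality. (The deficit equals ||v − Σ <v,e_j> e_j||^2, the squared distance from v to span{e_j}.)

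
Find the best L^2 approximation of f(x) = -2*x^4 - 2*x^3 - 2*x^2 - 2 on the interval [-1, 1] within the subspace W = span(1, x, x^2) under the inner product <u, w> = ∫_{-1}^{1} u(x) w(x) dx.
g(x) = -26*x^2/7 - 6*x/5 - 64/35

The best approximation g ∈ W is the orthogonal projection of f onto W. Writing g = a_0 + a_1 x + a_2 x^2, the coefficients solve the normal equations G · a = b where
  G_{ij} = <φ_i, φ_j> and b_i = <f, φ_i>, with φ_0 = 1, φ_1 = x, φ_2 = x^2.
G =
  [2, 0, 2/3]
  [0, 2/3, 0]
  [2/3, 0, 2/5],
b = (-92/15, -4/5, -284/105).
Solving gives a_0 = -64/35, a_1 = -6/5, a_2 = -26/7, so
  g(x) = -26*x^2/7 - 6*x/5 - 64/35.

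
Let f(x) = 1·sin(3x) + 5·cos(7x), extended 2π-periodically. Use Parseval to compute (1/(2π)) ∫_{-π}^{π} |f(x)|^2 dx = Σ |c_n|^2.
Σ |c_n|^2 = 13

Expand |f|^2 and use orthogonality of {sin(nx), cos(mx)} on [-π, π]:
  ∫_{-π}^{π} sin(nx)^2 dx = π, ∫ cos(mx)^2 dx = π, and cross terms integrate to 0.
So ∫_{-π}^{π} f(x)^2 dx = 1^2 · π + 5^2 · π = (1 + 25)π.
Divide by 2π: (1 + 25)/2 = 13.
By Parseval, this equals Σ |c_n|^2.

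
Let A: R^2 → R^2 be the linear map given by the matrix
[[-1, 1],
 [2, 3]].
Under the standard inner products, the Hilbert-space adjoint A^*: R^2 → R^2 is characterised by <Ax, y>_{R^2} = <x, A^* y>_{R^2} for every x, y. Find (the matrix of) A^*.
A^* = A^T =
[[-1, 2],
 [1, 3]]

For real matrices with standard dot products, the defining identity <Ax, y> = <x, A^* y> gives (Ax)^T y = x^T (A^*) y, i.e. x^T A^T y = x^T (A^*) y. Since this holds for all x, y, we must have A^* = A^T. Therefore
A^* =
[[-1, 2],
 [1, 3]].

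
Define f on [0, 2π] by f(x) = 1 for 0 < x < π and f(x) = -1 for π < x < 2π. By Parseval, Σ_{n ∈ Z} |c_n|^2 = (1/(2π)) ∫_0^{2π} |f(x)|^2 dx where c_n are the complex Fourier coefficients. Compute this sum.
Σ |c_n|^2 = 1

Parseval equates the L^2 energy of f (normalised by 1/(2π)) with the ℓ^2 sum of its Fourier coefficients: (1/(2π)) ∫_0^{2π} |f|^2 = Σ |c_n|^2.
Compute the left side: (1/(2π)) [∫_0^π 1^2 dx + ∫_π^{2π} (-1)^2 dx] = (1/(2π)) · (1π + 1π) = (1 + 1)/2 = 1.
So Σ_{n ∈ Z} |c_n|^2 = 1.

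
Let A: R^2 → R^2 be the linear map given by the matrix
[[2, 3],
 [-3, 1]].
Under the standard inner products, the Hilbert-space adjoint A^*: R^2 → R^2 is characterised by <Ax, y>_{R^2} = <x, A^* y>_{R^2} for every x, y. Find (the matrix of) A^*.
A^* = A^T =
[[2, -3],
 [3, 1]]

For real matrices with standard dot products, the defining identity <Ax, y> = <x, A^* y> gives (Ax)^T y = x^T (A^*) y, i.e. x^T A^T y = x^T (A^*) y. Since this holds for all x, y, we must have A^* = A^T. Therefore
A^* =
[[2, -3],
 [3, 1]].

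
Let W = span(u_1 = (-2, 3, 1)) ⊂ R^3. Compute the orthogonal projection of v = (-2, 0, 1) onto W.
proj_W(v) = (-5/7, 15/14, 5/14)

Set up U = [u_1 | ... | u_1] ∈ R^(3×1). The projector onto W = col(U) is P = U (U^T U)^(-1) U^T.
Compute U^T U =
  [14],
and U^T v = (5).
Solve U^T U · c = U^T v for the coefficients: c = (5/14). The projection is proj_W(v) = U c.
Check: (v - proj_W(v)) · u_1 = 0  (should be 0).
Result: proj_W(v) = (-5/7, 15/14, 5/14).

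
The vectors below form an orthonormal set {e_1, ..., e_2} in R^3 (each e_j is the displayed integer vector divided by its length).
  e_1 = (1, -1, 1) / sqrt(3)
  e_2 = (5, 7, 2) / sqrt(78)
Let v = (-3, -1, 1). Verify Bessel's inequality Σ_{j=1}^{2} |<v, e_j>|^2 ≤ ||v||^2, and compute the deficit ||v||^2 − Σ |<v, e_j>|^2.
Σ |<v, e_j>|^2 = 71/13; ||v||^2 = 11; deficit = 72/13

Write each e_j = u_j / sqrt(<u_j, u_j>) where u_j is the displayed integer vector. Then <v, e_j> = <v, u_j> / sqrt(<u_j, u_j>), so |<v, e_j>|^2 = <v, u_j>^2 / <u_j, u_j>.
Coefficients: <v, e_1> = -1/sqrt(3), <v, e_2> = -20/sqrt(78).
Square and sum: Σ |<v, e_j>|^2 = 71/13.
Compute ||v||^2 = v·v = 11.
Deficit = 11 − 71/13 = 72/13 ≥ 0, confirming Bessel's inequality. (The deficit equals ||v − Σ <v,e_j> e_j||^2, the squared distance from v to span{e_j}.)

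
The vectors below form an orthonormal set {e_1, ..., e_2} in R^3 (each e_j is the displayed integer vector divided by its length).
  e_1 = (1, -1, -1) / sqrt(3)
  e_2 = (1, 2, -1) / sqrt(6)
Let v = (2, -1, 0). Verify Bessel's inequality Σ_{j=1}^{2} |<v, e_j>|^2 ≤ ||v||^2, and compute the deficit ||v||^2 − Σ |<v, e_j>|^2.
Σ |<v, e_j>|^2 = 3; ||v||^2 = 5; deficit = 2

Write each e_j = u_j / sqrt(<u_j, u_j>) where u_j is the displayed integer vector. Then <v, e_j> = <v, u_j> / sqrt(<u_j, u_j>), so |<v, e_j>|^2 = <v, u_j>^2 / <u_j, u_j>.
Coefficients: <v, e_1> = 3/sqrt(3), <v, e_2> = 0/sqrt(6).
Square and sum: Σ |<v, e_j>|^2 = 3.
Compute ||v||^2 = v·v = 5.
Deficit = 5 − 3 = 2 ≥ 0, confirming Bessel's inequality. (The deficit equals ||v − Σ <v,e_j> e_j||^2, the squared distance from v to span{e_j}.)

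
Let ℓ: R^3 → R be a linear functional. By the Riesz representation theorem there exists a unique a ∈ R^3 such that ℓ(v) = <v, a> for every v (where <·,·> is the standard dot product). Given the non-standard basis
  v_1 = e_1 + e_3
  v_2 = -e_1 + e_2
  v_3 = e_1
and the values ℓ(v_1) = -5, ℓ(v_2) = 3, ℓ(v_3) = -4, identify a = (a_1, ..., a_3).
a = (-4, -1, -1)

Write a = (a_1, ..., a_3) in the standard basis. For each basis vector v_i, ℓ(v_i) = <v_i, a> is a linear equation in the a_j's. Collect the n equations into a matrix system V a = ℓ, where row i of V is v_i (expressed in the standard basis). Since V is invertible (lower-triangular with 1s on the diagonal, up to permutation), solve by back-substitution:
  V =
[[1, 0, 1],
 [-1, 1, 0],
 [1, 0, 0]]
  V a = (-5, 3, -4)
Solving gives a = (-4, -1, -1).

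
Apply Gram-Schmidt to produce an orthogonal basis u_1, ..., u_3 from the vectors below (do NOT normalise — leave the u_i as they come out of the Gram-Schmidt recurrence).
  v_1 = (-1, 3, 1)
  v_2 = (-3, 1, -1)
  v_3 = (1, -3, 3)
Orthogonal basis:
  u_1 = (-1, 3, 1)
  u_2 = (-28/11, -4/11, -16/11)
  u_3 = (-4/3, -4/3, 8/3)

Apply the Gram-Schmidt recurrence
  u_1 = v_1
  u_i = v_i − Σ_{j<i} ((v_i · u_j) / (u_j · u_j)) · u_j.

Step by step this gives:
  u_1 = (-1, 3, 1)
  u_2 = (-28/11, -4/11, -16/11)
  u_3 = (-4/3, -4/3, 8/3)

Orthogonality check:
  u_2 · u_1 = 0 (should be 0)
  u_3 · u_1 = 0 (should be 0)
  u_3 · u_2 = 0 (should be 0)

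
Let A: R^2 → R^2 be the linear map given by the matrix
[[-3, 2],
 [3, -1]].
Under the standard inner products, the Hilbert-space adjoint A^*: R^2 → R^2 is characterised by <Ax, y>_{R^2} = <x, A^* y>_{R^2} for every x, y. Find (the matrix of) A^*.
A^* = A^T =
[[-3, 3],
 [2, -1]]

For real matrices with standard dot products, the defining identity <Ax, y> = <x, A^* y> gives (Ax)^T y = x^T (A^*) y, i.e. x^T A^T y = x^T (A^*) y. Since this holds for all x, y, we must have A^* = A^T. Therefore
A^* =
[[-3, 3],
 [2, -1]].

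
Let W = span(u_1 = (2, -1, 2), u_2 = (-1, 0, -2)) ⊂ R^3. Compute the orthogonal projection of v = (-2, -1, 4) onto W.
proj_W(v) = (2/9, 11/9, 26/9)

Set up U = [u_1 | ... | u_2] ∈ R^(3×2). The projector onto W = col(U) is P = U (U^T U)^(-1) U^T.
Compute U^T U =
  [9, -6]
  [-6, 5],
and U^T v = (5, -6).
Solve U^T U · c = U^T v for the coefficients: c = (-11/9, -8/3). The projection is proj_W(v) = U c.
Check: (v - proj_W(v)) · u_1 = 0  (should be 0).
Check: (v - proj_W(v)) · u_2 = 0  (should be 0).
Result: proj_W(v) = (2/9, 11/9, 26/9).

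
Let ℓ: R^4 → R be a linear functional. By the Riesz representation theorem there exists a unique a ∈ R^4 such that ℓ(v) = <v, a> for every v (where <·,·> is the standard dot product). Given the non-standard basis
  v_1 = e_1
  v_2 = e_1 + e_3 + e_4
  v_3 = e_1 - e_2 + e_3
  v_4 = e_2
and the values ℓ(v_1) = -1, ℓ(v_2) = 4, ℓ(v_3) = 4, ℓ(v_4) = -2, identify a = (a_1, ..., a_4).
a = (-1, -2, 3, 2)

Write a = (a_1, ..., a_4) in the standard basis. For each basis vector v_i, ℓ(v_i) = <v_i, a> is a linear equation in the a_j's. Collect the n equations into a matrix system V a = ℓ, where row i of V is v_i (expressed in the standard basis). Since V is invertible (lower-triangular with 1s on the diagonal, up to permutation), solve by back-substitution:
  V =
[[1, 0, 0, 0],
 [1, 0, 1, 1],
 [1, -1, 1, 0],
 [0, 1, 0, 0]]
  V a = (-1, 4, 4, -2)
Solving gives a = (-1, -2, 3, 2).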